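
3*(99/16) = 18.56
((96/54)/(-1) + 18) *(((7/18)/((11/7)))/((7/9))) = 511/99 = 5.16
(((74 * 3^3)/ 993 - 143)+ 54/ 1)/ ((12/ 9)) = -86379/ 1324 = -65.24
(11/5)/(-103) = -11/515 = -0.02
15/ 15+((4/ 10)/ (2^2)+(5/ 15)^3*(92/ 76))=5873/ 5130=1.14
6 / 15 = 0.40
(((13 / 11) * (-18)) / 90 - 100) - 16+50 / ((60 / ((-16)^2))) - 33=10576 / 165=64.10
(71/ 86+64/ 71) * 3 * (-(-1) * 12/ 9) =21090/ 3053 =6.91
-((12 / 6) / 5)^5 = -32 / 3125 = -0.01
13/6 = 2.17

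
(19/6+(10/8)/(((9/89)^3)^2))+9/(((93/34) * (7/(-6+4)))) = 1168949.70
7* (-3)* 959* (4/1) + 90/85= -1369434/17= -80554.94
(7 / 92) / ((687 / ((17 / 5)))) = 119 / 316020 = 0.00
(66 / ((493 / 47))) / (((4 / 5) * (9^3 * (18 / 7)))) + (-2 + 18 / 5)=34592587 / 21563820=1.60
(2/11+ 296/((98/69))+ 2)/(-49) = -113508/26411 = -4.30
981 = 981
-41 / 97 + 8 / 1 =735 / 97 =7.58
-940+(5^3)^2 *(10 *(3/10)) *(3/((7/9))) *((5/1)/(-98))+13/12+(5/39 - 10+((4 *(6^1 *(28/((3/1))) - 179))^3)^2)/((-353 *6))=-379471653774347388343/56664972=-6696758868500.76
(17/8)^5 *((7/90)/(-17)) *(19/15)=-0.25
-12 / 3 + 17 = 13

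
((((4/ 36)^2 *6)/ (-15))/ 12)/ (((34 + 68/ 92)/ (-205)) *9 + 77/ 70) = 943/ 974187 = 0.00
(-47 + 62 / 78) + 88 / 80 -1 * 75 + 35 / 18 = -118.16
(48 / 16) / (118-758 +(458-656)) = -3 / 838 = -0.00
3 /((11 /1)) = 0.27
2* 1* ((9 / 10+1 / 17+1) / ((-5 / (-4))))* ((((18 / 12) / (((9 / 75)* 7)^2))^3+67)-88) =-10712063843 / 300004950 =-35.71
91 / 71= 1.28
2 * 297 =594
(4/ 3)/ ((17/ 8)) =0.63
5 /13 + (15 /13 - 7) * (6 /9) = -137 /39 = -3.51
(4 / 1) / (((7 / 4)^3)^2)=16384 / 117649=0.14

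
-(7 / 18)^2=-0.15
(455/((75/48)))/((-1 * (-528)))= 91/165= 0.55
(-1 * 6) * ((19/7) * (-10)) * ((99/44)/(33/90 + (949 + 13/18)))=115425/299278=0.39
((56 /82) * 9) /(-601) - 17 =-419149 /24641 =-17.01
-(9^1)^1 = -9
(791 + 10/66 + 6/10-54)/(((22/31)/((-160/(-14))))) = 30188792/2541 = 11880.67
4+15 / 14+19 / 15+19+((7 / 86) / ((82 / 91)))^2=132351143737 / 5221723920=25.35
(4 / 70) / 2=0.03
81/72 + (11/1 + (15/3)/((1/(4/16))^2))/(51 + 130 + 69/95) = 327947/276224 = 1.19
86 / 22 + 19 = 252 / 11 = 22.91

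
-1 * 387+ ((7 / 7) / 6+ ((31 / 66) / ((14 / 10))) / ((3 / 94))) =-521581 / 1386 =-376.32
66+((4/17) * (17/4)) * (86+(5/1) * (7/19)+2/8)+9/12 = 154.84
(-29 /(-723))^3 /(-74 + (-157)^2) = 24389 /9287705121525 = 0.00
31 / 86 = 0.36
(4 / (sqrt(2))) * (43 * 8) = 688 * sqrt(2) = 972.98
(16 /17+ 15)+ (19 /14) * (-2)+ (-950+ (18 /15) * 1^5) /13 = -462226 /7735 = -59.76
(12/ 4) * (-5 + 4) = -3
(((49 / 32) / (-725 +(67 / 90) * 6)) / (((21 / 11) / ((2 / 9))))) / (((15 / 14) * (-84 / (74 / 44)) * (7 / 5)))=0.00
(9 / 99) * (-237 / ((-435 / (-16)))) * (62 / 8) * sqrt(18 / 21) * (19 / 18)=-93062 * sqrt(42) / 100485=-6.00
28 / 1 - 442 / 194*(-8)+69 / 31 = 145697 / 3007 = 48.45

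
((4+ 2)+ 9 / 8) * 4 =57 / 2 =28.50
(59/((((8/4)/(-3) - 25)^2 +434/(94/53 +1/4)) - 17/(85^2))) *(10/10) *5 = 161357625/477643888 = 0.34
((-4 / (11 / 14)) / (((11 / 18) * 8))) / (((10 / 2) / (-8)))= 1008 / 605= 1.67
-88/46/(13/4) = -0.59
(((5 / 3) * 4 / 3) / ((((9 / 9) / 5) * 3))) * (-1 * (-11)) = 1100 / 27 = 40.74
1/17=0.06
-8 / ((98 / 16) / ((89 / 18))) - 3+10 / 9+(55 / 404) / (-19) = -3142179 / 376124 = -8.35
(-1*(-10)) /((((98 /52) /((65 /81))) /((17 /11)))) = 287300 /43659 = 6.58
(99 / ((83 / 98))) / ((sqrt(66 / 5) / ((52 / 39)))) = 196 * sqrt(330) / 83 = 42.90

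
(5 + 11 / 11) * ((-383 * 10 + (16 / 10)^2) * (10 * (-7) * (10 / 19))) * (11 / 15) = 58942576 / 95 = 620448.17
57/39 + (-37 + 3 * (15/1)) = 123/13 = 9.46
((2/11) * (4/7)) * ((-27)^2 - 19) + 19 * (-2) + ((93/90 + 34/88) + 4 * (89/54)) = 1820311/41580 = 43.78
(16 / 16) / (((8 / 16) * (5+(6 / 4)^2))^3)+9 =220013 / 24389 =9.02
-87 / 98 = -0.89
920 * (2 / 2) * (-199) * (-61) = 11167880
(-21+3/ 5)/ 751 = -0.03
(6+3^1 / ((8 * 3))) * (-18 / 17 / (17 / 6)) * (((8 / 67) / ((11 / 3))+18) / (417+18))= -0.09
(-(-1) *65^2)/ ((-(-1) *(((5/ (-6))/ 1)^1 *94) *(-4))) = 2535/ 188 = 13.48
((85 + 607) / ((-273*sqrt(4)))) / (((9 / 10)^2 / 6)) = -69200 / 7371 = -9.39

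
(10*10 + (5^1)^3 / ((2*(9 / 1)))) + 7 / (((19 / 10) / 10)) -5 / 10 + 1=24673 / 171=144.29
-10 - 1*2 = -12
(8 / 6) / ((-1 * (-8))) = 1 / 6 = 0.17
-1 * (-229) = 229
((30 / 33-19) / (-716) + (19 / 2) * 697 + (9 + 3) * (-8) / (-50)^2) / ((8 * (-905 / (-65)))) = 423725498313 / 7127780000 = 59.45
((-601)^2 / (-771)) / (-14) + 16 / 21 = 52775 / 1542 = 34.23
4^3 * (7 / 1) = 448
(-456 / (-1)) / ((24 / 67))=1273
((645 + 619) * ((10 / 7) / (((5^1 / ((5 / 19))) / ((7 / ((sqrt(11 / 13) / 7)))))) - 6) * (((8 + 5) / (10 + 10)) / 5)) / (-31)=24648 / 775 - 57512 * sqrt(143) / 32395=10.57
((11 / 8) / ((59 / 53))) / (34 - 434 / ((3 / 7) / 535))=-159 / 69737056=-0.00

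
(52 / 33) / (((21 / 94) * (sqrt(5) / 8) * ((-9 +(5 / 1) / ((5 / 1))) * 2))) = -2444 * sqrt(5) / 3465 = -1.58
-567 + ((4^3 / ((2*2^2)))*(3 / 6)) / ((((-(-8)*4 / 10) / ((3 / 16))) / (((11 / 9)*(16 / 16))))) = -108809 / 192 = -566.71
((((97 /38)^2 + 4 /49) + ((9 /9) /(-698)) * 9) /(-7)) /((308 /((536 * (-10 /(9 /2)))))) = 108942489770 /29947459311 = 3.64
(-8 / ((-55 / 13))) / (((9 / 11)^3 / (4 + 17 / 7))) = 22.19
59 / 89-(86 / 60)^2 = -111461 / 80100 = -1.39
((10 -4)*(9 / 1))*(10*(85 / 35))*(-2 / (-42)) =3060 / 49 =62.45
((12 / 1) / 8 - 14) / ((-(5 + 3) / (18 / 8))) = 225 / 64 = 3.52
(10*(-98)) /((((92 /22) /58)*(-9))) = 312620 /207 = 1510.24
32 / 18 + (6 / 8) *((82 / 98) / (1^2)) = 2.41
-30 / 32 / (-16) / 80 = 3 / 4096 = 0.00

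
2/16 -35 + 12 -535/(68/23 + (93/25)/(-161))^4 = -4679719562793491183/155470587590016008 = -30.10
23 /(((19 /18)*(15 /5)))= 138 /19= 7.26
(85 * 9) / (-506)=-765 / 506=-1.51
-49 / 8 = -6.12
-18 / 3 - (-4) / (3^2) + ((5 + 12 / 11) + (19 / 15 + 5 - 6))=397 / 495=0.80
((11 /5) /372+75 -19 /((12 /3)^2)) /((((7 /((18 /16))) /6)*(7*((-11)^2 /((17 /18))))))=9336553 /117631360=0.08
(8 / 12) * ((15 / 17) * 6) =60 / 17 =3.53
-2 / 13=-0.15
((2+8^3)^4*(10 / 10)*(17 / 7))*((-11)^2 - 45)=90180988129472 / 7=12882998304210.29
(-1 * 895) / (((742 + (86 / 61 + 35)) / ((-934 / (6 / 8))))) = 203966920 / 142449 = 1431.86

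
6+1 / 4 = 25 / 4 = 6.25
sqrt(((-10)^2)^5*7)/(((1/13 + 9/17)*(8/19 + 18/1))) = 4199000*sqrt(7)/469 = 23687.65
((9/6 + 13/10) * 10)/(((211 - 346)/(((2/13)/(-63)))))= 8/15795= 0.00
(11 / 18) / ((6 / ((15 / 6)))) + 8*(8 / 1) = 13879 / 216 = 64.25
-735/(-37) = 735/37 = 19.86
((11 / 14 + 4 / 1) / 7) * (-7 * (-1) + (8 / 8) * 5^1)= 402 / 49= 8.20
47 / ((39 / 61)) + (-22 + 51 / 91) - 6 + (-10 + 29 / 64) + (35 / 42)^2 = 1950967 / 52416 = 37.22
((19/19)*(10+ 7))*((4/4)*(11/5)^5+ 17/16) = 44708997/50000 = 894.18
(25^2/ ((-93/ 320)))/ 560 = -2500/ 651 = -3.84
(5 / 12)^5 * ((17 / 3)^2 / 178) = 903125 / 398628864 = 0.00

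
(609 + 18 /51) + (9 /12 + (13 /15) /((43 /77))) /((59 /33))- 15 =513787553 /862580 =595.64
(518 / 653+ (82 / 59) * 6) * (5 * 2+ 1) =3870218 / 38527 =100.45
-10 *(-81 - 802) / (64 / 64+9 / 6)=3532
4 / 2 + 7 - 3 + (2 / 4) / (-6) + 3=8.92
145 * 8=1160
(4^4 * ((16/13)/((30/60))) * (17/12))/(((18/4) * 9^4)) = 69632/2302911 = 0.03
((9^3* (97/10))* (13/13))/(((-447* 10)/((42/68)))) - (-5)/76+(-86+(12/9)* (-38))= -3972728737/28876200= -137.58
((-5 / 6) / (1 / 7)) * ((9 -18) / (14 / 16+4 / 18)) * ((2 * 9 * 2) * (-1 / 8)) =-215.32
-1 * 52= -52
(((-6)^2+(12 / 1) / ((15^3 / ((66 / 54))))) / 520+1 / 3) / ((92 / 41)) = 0.18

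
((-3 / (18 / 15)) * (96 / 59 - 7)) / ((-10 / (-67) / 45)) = 955755 / 236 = 4049.81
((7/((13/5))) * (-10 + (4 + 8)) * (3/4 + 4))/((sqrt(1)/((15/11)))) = 9975/286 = 34.88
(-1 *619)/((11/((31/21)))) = -83.07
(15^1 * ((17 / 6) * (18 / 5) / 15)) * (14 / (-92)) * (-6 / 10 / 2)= 1071 / 2300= 0.47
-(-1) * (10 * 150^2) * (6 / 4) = 337500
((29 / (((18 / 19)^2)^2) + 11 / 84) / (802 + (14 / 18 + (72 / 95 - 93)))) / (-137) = -2522382145 / 6795448406208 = -0.00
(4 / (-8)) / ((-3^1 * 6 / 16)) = 4 / 9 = 0.44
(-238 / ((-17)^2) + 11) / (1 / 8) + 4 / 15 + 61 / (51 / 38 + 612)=3176662 / 38845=81.78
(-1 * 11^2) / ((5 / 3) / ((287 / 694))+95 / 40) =-833448 / 44119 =-18.89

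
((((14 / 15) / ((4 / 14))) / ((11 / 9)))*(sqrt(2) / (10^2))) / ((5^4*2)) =147*sqrt(2) / 6875000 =0.00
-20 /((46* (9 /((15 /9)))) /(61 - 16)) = -250 /69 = -3.62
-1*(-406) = 406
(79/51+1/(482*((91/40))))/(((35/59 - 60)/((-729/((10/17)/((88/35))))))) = 1093583865132/13451927125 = 81.30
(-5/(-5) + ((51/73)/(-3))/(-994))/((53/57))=4137003/3845786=1.08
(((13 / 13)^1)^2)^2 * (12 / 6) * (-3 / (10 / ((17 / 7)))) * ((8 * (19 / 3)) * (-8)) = 20672 / 35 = 590.63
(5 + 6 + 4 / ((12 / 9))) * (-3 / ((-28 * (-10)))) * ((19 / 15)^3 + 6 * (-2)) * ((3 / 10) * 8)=33641 / 9375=3.59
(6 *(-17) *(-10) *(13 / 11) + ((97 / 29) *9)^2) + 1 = 19544330 / 9251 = 2112.67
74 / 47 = 1.57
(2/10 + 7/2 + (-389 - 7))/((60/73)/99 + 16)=-24.51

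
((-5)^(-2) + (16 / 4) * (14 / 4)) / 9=39 / 25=1.56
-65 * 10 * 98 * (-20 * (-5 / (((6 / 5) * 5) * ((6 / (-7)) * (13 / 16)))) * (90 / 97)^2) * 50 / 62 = 308700000000 / 291679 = 1058355.25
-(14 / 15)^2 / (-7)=28 / 225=0.12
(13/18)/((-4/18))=-3.25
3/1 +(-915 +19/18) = -910.94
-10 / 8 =-5 / 4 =-1.25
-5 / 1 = -5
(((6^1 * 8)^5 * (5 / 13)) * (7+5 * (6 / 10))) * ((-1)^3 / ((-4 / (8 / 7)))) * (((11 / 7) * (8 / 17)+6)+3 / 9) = 1980422997.51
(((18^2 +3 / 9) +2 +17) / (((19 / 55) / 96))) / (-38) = -906400 / 361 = -2510.80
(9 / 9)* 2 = 2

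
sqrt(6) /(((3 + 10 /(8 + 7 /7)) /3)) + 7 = 27*sqrt(6) /37 + 7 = 8.79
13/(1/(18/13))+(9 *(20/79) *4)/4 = 1602/79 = 20.28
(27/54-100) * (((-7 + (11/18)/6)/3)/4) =148255/2592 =57.20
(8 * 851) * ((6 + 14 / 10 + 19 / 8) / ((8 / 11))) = 3660151 / 40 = 91503.78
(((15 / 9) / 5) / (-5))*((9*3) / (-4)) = 9 / 20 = 0.45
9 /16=0.56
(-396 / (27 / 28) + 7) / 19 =-1211 / 57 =-21.25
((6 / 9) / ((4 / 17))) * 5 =85 / 6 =14.17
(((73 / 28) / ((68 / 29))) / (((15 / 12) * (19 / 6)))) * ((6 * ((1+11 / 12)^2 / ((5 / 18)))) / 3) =3359679 / 452200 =7.43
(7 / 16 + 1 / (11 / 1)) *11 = 93 / 16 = 5.81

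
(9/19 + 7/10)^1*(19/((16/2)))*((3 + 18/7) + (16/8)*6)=27429/560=48.98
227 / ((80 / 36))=2043 / 20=102.15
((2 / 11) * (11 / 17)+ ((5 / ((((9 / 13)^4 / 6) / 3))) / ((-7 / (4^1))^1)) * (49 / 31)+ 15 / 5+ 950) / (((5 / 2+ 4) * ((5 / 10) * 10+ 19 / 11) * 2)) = 2532433607 / 369584046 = 6.85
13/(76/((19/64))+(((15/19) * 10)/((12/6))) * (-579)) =-247/38561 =-0.01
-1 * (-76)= 76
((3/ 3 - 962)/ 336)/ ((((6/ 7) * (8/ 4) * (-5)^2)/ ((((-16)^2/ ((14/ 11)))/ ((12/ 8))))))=-42284/ 4725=-8.95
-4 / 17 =-0.24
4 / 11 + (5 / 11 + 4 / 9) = 125 / 99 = 1.26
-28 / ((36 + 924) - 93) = -28 / 867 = -0.03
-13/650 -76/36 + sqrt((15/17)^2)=-9553/7650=-1.25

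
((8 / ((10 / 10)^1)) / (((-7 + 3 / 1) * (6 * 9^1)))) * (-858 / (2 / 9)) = 143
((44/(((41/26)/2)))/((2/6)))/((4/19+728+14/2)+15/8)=1043328/4593517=0.23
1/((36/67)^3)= 300763/46656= 6.45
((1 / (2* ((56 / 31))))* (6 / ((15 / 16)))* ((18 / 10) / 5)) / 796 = 279 / 348250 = 0.00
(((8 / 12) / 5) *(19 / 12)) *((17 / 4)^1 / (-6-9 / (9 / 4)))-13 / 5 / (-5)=1549 / 3600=0.43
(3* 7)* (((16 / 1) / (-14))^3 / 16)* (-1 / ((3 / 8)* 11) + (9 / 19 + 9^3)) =-14631296 / 10241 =-1428.70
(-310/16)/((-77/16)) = 310/77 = 4.03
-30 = -30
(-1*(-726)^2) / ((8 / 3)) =-395307 / 2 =-197653.50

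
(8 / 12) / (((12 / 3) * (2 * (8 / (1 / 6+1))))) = 7 / 576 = 0.01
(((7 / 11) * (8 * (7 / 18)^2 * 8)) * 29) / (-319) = -5488 / 9801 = -0.56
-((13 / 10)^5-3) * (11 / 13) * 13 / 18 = -784223 / 1800000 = -0.44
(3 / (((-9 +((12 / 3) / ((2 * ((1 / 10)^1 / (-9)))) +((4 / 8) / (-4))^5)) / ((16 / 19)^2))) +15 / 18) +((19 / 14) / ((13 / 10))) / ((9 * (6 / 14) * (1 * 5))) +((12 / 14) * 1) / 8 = 21606913759303 / 21972737073924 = 0.98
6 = 6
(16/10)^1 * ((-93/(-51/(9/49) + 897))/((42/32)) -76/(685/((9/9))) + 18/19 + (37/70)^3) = 721351706511/518398838125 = 1.39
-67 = -67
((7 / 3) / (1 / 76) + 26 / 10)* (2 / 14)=25.70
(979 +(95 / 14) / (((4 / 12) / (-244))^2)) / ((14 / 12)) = 152750958 / 49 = 3117366.49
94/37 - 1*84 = -3014/37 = -81.46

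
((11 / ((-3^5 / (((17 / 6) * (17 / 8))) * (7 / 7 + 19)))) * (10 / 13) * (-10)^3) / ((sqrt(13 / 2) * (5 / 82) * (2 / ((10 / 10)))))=3258475 * sqrt(26) / 492804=33.72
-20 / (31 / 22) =-440 / 31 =-14.19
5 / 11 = 0.45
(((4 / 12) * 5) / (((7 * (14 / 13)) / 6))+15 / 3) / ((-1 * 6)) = -155 / 147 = -1.05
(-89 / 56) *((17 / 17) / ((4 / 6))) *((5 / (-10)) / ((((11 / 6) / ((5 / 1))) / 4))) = 4005 / 308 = 13.00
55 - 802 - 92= -839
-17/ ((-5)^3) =17/ 125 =0.14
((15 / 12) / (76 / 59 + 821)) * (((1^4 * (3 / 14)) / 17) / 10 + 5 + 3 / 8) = 1509869 / 184745120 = 0.01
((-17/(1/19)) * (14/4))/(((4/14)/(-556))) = 2199953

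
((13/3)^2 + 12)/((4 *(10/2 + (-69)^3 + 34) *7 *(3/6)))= -277/41387220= -0.00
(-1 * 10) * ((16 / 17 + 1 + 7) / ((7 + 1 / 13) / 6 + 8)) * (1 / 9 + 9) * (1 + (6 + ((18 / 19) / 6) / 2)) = -5735080 / 9129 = -628.23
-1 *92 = -92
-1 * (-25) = 25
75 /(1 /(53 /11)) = 3975 /11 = 361.36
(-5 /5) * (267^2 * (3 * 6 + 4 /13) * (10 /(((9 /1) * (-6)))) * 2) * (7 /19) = 178088.88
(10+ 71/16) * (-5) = -1155/16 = -72.19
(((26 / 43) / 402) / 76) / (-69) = -13 / 45323892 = -0.00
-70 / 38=-35 / 19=-1.84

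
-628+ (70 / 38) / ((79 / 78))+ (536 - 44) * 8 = 4968038 / 1501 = 3309.82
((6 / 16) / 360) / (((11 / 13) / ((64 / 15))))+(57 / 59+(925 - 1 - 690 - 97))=20147267 / 146025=137.97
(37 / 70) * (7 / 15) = 37 / 150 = 0.25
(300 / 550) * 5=30 / 11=2.73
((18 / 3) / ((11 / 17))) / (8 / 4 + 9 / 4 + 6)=408 / 451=0.90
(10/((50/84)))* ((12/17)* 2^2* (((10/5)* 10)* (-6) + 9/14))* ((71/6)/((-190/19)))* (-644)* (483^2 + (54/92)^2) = -9839083507037064/9775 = -1006555857497.40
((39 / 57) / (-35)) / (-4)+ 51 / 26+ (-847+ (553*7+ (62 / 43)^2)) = 193608437751 / 63938420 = 3028.05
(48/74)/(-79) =-24/2923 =-0.01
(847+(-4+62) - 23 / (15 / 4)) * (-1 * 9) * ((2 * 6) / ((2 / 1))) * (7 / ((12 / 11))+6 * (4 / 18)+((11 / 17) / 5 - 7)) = -36282753 / 850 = -42685.59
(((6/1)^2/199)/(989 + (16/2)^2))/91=0.00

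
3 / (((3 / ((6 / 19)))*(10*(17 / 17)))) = 3 / 95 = 0.03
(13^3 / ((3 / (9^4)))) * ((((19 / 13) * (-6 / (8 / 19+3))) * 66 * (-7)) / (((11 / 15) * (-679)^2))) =1108467828 / 65863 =16829.90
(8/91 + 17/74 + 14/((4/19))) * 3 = 200.45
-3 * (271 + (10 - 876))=1785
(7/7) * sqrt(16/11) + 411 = 4 * sqrt(11)/11 + 411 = 412.21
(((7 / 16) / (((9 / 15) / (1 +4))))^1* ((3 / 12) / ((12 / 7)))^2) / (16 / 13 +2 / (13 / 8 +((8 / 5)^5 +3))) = 14037266425 / 246778822656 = 0.06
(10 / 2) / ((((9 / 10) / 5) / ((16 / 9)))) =4000 / 81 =49.38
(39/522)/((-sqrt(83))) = -13* sqrt(83)/14442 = -0.01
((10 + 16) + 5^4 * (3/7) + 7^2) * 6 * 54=777600/7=111085.71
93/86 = 1.08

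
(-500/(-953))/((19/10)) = 5000/18107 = 0.28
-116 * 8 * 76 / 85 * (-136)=564224 / 5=112844.80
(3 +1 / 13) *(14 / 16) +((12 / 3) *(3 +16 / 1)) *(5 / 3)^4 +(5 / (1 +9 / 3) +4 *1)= 2503453 / 4212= 594.36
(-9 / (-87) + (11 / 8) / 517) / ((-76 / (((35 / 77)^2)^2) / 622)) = -224891875 / 6066527632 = -0.04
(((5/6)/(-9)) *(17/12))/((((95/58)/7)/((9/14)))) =-493/1368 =-0.36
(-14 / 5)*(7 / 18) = -49 / 45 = -1.09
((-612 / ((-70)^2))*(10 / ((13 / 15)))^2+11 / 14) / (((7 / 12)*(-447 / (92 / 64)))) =6034901 / 69096664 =0.09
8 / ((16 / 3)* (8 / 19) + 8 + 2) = 228 / 349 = 0.65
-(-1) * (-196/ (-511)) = 28/ 73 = 0.38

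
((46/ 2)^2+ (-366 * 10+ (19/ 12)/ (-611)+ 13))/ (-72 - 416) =22861195/ 3578016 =6.39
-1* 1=-1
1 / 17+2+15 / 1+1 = 307 / 17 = 18.06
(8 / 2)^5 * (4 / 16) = 256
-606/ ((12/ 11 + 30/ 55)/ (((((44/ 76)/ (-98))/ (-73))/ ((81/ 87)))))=-354409/ 11010006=-0.03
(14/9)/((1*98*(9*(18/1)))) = 1/10206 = 0.00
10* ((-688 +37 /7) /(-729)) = 9.37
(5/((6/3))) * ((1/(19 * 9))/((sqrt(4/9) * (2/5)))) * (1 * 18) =0.99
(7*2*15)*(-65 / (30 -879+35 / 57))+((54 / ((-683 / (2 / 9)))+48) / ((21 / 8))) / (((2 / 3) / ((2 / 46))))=17.28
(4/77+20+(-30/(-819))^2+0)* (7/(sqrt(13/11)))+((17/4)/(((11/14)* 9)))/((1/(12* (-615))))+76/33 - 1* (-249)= -138077/33+16440068* sqrt(143)/1522521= -4055.03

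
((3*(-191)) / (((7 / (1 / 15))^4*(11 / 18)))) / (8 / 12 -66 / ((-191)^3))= -1330863361 / 115019409793750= -0.00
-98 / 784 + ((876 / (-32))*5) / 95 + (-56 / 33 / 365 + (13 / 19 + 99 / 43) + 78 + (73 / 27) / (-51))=1433903984153 / 18067644540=79.36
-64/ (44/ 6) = -96/ 11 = -8.73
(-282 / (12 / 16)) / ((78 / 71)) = -13348 / 39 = -342.26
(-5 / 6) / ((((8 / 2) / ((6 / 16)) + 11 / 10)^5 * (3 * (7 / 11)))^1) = -74250000 / 38368212518951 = -0.00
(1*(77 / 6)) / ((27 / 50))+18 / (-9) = 1763 / 81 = 21.77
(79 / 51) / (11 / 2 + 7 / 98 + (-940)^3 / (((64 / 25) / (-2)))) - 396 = -91735408012091 / 231655070739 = -396.00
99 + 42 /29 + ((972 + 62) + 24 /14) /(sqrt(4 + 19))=2913 /29 + 7250 * sqrt(23) /161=316.41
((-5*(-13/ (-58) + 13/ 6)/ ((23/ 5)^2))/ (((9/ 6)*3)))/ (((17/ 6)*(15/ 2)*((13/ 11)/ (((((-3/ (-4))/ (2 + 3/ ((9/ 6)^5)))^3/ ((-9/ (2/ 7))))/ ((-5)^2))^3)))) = 1651040988266990331/ 5570988518240221855743713853440000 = 0.00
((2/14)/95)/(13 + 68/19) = 1/11025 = 0.00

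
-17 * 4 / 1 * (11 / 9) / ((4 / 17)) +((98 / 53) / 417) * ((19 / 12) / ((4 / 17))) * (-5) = -62478893 / 176808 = -353.37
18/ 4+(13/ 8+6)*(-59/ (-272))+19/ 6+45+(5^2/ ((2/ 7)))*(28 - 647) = -54108.18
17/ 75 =0.23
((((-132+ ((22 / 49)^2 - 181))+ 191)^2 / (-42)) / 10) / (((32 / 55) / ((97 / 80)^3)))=-214642395590851283 / 1983460491264000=-108.22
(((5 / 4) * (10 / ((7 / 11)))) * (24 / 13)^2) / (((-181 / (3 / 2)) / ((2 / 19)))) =-0.06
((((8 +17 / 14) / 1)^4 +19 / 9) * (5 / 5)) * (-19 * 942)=-7436725889839 / 57624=-129056051.12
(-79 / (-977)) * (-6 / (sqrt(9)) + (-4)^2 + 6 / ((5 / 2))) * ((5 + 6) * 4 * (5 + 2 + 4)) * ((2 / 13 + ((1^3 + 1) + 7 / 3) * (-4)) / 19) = -420137168 / 723957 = -580.33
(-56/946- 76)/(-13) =35976/6149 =5.85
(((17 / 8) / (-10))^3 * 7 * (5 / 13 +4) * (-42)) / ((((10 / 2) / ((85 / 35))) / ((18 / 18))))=99974637 / 16640000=6.01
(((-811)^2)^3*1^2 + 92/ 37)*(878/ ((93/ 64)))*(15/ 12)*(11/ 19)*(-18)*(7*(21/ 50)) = -717418584130108489559374752/ 108965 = -6583935980636979668328.13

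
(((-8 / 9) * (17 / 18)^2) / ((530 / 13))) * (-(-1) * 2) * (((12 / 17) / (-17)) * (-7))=-728 / 64395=-0.01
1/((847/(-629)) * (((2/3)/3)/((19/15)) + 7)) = -35853/346423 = -0.10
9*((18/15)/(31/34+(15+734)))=0.01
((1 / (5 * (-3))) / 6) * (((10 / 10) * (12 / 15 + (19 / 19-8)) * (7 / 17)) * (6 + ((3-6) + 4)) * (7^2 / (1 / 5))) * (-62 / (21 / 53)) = -17470019 / 2295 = -7612.21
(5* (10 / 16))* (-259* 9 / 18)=-6475 / 16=-404.69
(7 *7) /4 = 12.25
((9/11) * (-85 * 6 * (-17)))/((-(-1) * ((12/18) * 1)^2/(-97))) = -34060095/22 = -1548186.14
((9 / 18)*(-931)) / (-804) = 0.58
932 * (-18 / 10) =-8388 / 5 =-1677.60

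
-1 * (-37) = 37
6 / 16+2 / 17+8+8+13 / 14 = 17.42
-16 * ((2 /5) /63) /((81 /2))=-0.00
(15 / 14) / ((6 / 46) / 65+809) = 22425 / 16932412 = 0.00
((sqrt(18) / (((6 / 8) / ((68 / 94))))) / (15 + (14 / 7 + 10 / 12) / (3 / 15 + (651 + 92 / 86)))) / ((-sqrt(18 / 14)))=-38144736 * sqrt(14) / 593378525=-0.24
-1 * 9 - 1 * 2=-11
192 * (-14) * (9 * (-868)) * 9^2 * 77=130968617472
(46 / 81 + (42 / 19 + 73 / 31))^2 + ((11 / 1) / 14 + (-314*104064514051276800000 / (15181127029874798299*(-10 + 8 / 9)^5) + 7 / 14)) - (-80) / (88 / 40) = 54678734813990864203317905998851335608 / 853900855155602931073033129250371383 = 64.03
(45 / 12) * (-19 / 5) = -57 / 4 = -14.25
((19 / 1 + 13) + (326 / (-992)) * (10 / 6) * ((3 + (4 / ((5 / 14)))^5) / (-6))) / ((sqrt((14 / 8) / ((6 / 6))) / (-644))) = -2068835455099 * sqrt(7) / 697500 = -7847489.77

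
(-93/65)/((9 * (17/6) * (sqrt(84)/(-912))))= 9424 * sqrt(21)/7735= 5.58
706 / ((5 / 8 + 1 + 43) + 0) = 5648 / 357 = 15.82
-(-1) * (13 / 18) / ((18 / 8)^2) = 104 / 729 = 0.14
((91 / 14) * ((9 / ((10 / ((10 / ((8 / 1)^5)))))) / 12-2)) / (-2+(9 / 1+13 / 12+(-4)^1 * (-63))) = -10223499 / 204537856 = -0.05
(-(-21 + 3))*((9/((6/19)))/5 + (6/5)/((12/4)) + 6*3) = 2169/5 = 433.80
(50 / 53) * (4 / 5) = 40 / 53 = 0.75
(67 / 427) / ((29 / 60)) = 4020 / 12383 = 0.32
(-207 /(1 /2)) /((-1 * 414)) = 1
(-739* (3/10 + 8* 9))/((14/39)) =-20837583/140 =-148839.88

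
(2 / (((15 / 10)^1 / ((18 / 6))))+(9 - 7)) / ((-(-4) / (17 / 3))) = 17 / 2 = 8.50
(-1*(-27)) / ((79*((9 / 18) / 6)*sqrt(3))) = 108*sqrt(3) / 79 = 2.37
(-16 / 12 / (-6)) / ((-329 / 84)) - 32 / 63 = -1672 / 2961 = -0.56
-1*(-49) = 49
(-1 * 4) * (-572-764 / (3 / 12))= 14512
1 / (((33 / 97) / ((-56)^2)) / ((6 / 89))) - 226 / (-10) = 3152547 / 4895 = 644.03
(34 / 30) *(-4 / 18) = -34 / 135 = -0.25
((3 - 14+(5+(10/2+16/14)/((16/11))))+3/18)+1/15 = -2593/1680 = -1.54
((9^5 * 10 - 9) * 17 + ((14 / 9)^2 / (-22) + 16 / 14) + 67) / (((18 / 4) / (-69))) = -2879992576420 / 18711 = -153919757.17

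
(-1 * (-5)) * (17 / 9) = 85 / 9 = 9.44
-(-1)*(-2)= -2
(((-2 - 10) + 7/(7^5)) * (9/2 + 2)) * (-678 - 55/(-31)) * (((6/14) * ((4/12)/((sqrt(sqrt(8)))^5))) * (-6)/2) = -23554634727 * 2^(1/4)/16672544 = -1680.09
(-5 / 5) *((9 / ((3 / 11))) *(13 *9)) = -3861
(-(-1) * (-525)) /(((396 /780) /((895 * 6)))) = -61083750 /11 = -5553068.18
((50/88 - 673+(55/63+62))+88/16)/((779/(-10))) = 440645/56826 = 7.75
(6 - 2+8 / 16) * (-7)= -63 / 2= -31.50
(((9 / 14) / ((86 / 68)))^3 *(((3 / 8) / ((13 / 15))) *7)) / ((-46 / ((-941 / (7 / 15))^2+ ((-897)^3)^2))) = -2056873338671349759640362945 / 456623966344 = -4504523394030075.31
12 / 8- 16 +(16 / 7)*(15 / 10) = -11.07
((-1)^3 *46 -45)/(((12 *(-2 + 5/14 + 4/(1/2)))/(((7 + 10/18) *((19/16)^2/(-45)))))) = 3909269/13841280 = 0.28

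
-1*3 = -3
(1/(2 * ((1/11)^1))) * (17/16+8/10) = 1639/160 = 10.24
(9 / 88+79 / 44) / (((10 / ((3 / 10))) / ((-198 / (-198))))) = 501 / 8800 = 0.06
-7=-7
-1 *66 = -66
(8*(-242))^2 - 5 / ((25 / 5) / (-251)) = 3748347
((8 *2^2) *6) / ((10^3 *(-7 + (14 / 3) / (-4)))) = -144 / 6125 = -0.02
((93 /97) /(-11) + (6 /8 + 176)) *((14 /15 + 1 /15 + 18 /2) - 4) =2261991 /2134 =1059.98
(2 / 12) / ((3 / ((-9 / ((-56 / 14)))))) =1 / 8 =0.12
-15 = -15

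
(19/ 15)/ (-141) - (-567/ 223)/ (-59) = -1449188/ 27827055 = -0.05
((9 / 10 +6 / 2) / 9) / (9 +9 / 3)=13 / 360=0.04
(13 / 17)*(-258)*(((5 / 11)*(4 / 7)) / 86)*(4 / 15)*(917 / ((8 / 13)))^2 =-263919019 / 748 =-352832.91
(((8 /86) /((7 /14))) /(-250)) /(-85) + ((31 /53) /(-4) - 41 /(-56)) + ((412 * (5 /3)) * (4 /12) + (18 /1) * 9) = 4777576247473 /12204045000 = 391.47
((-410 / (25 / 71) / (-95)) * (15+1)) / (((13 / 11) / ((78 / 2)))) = 3074016 / 475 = 6471.61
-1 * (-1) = 1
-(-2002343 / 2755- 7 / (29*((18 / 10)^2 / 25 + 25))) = 31449214783 / 43270030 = 726.81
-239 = -239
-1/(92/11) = -11/92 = -0.12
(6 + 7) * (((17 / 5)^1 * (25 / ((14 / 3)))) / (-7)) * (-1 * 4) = 6630 / 49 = 135.31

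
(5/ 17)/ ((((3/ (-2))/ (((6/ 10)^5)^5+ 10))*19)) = -5960466172116281386/ 57756900787353515625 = -0.10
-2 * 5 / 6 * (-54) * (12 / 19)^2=12960 / 361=35.90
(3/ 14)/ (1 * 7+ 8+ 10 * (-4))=-3/ 350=-0.01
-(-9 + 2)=7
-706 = -706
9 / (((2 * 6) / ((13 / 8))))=39 / 32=1.22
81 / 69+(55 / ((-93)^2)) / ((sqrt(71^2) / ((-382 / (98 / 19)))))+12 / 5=12343983556 / 3460335165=3.57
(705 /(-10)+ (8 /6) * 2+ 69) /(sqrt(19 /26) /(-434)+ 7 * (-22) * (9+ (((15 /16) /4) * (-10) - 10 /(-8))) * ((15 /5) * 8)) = -0.00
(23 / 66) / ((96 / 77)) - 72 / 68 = -7631 / 9792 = -0.78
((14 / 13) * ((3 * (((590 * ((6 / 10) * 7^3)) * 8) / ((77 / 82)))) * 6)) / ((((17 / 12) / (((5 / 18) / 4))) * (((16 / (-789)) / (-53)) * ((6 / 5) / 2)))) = 10408882736700 / 2431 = 4281728809.83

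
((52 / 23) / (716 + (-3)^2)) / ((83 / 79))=4108 / 1384025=0.00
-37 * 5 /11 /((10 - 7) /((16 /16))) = -185 /33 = -5.61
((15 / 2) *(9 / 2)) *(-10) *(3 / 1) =-2025 / 2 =-1012.50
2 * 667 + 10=1344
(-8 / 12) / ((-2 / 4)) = 4 / 3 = 1.33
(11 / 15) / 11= 1 / 15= 0.07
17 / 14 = 1.21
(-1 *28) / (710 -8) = -14 / 351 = -0.04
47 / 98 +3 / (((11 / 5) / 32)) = 47557 / 1078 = 44.12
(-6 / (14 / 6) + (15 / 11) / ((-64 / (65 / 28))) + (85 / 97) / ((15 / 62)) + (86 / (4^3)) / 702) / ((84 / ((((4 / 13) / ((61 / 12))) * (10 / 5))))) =673158923 / 465683426208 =0.00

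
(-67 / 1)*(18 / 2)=-603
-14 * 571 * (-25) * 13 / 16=1299025 / 8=162378.12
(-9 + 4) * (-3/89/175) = 3/3115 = 0.00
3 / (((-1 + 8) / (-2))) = -6 / 7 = -0.86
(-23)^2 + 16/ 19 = 10067/ 19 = 529.84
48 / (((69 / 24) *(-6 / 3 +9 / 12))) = -1536 / 115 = -13.36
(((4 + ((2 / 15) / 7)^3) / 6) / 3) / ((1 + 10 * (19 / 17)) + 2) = 39359318 / 2510888625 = 0.02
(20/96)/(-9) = -5/216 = -0.02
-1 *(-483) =483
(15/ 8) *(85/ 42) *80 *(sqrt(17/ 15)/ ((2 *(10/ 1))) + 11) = 85 *sqrt(255)/ 84 + 23375/ 7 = 3355.44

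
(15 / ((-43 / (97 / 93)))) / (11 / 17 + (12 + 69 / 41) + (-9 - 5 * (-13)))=-67609 / 13068732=-0.01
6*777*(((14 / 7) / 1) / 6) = 1554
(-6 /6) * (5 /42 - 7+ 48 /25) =5209 /1050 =4.96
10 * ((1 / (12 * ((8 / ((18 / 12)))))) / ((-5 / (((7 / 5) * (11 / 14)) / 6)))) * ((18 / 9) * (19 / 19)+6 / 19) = -121 / 9120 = -0.01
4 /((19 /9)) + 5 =131 /19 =6.89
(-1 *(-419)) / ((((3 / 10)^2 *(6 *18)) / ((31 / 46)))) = 324725 / 11178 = 29.05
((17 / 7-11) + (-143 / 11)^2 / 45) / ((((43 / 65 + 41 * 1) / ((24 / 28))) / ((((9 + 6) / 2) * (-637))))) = 473.36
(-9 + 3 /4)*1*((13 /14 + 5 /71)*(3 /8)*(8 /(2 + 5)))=-98307 /27832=-3.53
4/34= 2/17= 0.12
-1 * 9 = -9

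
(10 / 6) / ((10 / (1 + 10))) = 11 / 6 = 1.83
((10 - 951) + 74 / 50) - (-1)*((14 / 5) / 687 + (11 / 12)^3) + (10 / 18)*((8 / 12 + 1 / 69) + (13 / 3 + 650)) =-43599286901 / 75844800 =-574.85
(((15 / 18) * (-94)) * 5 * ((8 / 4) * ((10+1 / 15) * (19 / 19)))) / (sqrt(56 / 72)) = -70970 * sqrt(7) / 21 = -8941.38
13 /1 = 13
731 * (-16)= -11696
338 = 338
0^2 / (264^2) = 0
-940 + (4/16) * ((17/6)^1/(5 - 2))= -67663/72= -939.76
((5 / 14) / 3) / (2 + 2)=5 / 168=0.03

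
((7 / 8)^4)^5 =79792266297612001 / 1152921504606846976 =0.07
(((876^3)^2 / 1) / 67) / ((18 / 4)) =100418128522518528 / 67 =1498778037649530.27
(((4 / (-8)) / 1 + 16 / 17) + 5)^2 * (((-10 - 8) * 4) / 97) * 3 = -65.93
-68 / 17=-4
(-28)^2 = 784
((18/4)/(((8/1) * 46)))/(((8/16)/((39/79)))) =351/29072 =0.01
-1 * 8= -8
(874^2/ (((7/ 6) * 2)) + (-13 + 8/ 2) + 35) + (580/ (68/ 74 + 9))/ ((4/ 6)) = 841319600/ 2569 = 327489.14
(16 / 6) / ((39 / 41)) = 2.80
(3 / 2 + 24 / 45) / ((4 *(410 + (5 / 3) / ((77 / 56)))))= 671 / 542800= 0.00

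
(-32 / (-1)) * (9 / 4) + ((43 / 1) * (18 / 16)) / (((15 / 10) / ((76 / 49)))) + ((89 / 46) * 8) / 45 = 6205709 / 50715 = 122.36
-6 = -6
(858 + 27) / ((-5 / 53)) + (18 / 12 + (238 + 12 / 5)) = -91391 / 10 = -9139.10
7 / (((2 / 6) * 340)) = 21 / 340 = 0.06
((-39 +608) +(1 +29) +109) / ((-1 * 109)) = -708 / 109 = -6.50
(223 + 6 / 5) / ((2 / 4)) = 2242 / 5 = 448.40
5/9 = 0.56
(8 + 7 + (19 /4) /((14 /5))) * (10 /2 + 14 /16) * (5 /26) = 219725 /11648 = 18.86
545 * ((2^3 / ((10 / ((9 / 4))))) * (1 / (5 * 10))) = 981 / 50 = 19.62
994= 994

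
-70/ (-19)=3.68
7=7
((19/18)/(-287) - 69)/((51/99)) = -230659/1722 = -133.95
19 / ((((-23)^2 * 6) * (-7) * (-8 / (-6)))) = -19 / 29624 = -0.00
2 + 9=11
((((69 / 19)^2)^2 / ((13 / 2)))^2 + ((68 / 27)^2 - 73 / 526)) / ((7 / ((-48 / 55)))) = -6359203568547140740472 / 70621715639647657485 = -90.05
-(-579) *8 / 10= 2316 / 5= 463.20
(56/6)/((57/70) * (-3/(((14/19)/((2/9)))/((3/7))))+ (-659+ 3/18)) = -0.01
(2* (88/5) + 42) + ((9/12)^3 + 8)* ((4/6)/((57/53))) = 2255027/27360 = 82.42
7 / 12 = 0.58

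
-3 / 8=-0.38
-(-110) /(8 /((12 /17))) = 165 /17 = 9.71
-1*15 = -15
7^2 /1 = 49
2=2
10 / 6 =5 / 3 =1.67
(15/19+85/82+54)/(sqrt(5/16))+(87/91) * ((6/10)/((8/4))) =261/910+173954 * sqrt(5)/3895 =100.15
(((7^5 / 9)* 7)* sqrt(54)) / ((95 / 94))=11059006* sqrt(6) / 285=95048.85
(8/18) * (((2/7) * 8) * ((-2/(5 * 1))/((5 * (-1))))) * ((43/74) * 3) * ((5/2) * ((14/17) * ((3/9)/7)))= 2752/198135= 0.01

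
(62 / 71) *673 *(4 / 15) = 166904 / 1065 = 156.72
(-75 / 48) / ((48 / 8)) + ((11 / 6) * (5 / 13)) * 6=4955 / 1248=3.97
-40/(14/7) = -20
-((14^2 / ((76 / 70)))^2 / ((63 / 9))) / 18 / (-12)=420175 / 19494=21.55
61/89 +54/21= 2029/623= 3.26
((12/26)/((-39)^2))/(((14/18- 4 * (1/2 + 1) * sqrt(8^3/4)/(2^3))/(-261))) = 10962/12705251 + 84564 * sqrt(2)/12705251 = 0.01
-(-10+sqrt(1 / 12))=10 - sqrt(3) / 6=9.71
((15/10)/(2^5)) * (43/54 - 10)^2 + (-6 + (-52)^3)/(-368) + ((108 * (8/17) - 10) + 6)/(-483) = 385.98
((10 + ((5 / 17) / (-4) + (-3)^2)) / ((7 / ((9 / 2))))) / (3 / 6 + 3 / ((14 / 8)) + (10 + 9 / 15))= 1485 / 1564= 0.95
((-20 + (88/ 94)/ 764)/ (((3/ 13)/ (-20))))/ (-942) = -7779590/ 4228167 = -1.84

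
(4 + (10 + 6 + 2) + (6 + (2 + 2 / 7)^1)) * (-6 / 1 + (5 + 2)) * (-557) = -16869.14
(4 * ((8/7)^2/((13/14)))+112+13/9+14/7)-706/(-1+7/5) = -1346378/819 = -1643.93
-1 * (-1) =1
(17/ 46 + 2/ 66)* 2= 607/ 759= 0.80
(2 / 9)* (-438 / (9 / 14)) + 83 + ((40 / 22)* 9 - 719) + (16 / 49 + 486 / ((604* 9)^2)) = -2045933321525 / 2654583624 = -770.72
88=88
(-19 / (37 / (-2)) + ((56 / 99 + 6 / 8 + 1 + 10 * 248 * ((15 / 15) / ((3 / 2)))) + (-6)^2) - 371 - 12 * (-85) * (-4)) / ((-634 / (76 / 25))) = 13.23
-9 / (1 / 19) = -171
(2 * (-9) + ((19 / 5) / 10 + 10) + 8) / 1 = 19 / 50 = 0.38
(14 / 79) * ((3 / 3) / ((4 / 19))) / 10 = 133 / 1580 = 0.08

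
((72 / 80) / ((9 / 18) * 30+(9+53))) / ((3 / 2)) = 3 / 385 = 0.01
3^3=27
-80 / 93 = -0.86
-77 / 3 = -25.67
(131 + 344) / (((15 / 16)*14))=760 / 21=36.19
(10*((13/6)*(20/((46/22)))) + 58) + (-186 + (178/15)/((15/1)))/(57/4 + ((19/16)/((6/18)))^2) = 9221802314/35691975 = 258.37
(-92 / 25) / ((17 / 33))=-3036 / 425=-7.14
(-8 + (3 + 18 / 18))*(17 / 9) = -68 / 9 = -7.56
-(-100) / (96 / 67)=1675 / 24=69.79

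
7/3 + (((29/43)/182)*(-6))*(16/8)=26869/11739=2.29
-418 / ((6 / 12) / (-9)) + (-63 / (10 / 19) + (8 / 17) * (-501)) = 7168.54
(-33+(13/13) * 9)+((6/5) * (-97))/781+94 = 272768/3905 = 69.85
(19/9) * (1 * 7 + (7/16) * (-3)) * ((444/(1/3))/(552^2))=63973/1218816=0.05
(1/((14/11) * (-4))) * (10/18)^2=-275/4536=-0.06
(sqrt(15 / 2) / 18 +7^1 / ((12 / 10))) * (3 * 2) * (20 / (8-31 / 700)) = 7000 * sqrt(30) / 16707 +490000 / 5569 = 90.28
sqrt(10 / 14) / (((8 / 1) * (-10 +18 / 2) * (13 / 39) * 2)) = -0.16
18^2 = 324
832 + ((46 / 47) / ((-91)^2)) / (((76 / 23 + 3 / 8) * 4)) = 219226293764 / 263493139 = 832.00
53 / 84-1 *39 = -3223 / 84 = -38.37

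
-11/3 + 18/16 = -2.54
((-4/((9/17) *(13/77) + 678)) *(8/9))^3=-73496875139072/509808765436104693411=-0.00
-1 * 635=-635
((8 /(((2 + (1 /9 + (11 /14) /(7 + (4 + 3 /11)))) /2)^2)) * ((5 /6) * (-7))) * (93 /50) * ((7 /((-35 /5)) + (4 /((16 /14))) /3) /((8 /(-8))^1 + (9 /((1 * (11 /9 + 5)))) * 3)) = -3955222849536 /1085506322615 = -3.64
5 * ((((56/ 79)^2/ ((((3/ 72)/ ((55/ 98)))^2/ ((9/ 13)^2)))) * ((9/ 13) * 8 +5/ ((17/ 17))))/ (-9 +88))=1546833024000/ 53077127467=29.14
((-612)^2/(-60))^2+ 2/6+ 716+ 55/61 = 178279858102/4575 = 38968274.99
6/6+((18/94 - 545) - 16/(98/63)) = -182297/329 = -554.09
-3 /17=-0.18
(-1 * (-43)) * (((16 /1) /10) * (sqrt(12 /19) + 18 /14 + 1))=211.93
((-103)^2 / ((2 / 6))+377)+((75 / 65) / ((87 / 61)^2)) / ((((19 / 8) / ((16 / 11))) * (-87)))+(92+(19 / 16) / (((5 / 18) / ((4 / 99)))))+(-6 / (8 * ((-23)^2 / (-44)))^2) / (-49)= 32296.17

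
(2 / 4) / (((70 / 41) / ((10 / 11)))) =41 / 154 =0.27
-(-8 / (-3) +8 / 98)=-404 / 147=-2.75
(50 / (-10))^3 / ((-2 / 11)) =687.50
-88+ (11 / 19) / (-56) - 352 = -468171 / 1064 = -440.01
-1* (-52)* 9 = 468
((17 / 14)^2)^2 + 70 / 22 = 2263291 / 422576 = 5.36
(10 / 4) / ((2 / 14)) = 35 / 2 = 17.50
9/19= 0.47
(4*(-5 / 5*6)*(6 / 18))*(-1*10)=80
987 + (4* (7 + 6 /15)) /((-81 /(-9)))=44563 /45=990.29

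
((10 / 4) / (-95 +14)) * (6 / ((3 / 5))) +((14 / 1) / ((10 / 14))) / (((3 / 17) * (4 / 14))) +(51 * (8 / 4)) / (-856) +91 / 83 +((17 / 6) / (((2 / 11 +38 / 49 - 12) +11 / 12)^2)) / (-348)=139386004395759734119 / 357949014546366900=389.40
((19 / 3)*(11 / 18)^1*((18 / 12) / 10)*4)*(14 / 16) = 1463 / 720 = 2.03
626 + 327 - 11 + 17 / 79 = 74435 / 79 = 942.22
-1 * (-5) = 5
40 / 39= 1.03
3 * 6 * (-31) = -558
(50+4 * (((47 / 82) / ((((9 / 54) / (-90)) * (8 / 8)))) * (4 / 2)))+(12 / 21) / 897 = -624571966 / 257439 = -2426.10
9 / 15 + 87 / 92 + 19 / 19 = 1171 / 460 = 2.55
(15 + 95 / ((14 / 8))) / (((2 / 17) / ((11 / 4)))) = 90695 / 56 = 1619.55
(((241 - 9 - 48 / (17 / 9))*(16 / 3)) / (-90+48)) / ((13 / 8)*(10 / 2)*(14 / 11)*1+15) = -1.04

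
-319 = -319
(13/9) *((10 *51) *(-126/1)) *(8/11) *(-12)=8910720/11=810065.45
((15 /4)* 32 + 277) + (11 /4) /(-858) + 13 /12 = 124201 /312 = 398.08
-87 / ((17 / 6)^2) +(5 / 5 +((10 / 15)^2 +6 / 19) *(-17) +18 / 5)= -4734673 / 247095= -19.16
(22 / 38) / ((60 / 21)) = 77 / 380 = 0.20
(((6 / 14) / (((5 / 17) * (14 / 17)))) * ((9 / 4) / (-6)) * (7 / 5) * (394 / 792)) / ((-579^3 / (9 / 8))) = 56933 / 21256603737600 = 0.00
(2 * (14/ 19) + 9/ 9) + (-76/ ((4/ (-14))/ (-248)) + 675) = -1240520/ 19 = -65290.53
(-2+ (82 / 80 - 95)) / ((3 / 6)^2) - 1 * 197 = -580.90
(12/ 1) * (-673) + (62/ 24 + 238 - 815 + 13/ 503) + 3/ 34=-887624849/ 102612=-8650.30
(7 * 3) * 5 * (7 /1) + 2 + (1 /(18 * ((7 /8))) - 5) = 46120 /63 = 732.06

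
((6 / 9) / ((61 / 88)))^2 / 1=30976 / 33489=0.92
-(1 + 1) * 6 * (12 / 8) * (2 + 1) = -54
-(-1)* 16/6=8/3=2.67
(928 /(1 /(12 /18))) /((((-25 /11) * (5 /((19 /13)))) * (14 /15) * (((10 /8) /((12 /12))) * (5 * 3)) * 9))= -775808 /1535625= -0.51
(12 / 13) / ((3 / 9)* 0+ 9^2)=4 / 351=0.01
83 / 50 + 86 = 4383 / 50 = 87.66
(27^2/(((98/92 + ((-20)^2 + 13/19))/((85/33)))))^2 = 36210185900100/1657586725729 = 21.85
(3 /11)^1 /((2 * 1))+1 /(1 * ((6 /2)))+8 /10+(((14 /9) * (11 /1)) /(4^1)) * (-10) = -41093 /990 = -41.51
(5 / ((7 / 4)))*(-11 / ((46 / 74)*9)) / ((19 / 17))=-138380 / 27531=-5.03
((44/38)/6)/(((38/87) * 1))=319/722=0.44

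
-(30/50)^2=-9/25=-0.36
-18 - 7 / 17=-18.41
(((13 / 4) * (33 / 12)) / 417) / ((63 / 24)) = 143 / 17514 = 0.01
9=9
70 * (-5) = -350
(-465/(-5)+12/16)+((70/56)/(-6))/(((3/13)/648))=-1965/4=-491.25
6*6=36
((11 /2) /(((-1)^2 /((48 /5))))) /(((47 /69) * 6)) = 3036 /235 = 12.92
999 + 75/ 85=16998/ 17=999.88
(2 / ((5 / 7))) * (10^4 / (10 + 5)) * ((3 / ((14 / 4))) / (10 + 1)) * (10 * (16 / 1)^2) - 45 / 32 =131071505 / 352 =372362.23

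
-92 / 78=-46 / 39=-1.18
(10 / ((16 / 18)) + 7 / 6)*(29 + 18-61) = -1043 / 6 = -173.83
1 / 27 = 0.04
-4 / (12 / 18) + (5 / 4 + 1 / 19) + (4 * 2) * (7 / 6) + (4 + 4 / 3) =9.97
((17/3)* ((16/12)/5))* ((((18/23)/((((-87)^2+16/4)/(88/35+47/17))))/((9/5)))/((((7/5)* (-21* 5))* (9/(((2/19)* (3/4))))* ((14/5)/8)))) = -5584/71512846209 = -0.00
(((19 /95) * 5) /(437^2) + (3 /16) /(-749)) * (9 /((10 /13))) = -65627991 /22885724960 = -0.00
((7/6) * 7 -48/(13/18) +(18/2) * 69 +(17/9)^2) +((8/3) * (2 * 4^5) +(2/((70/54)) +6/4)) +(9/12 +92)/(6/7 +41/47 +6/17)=10431103408841/1717000740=6075.19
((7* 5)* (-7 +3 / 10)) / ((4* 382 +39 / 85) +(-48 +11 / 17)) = -39865 / 251788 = -0.16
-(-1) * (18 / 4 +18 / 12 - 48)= -42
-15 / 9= -5 / 3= -1.67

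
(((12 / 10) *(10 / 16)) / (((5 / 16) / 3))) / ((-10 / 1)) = -18 / 25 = -0.72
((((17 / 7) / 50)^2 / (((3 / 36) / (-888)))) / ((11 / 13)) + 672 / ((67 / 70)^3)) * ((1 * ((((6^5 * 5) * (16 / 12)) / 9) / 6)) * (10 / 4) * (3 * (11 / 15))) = 7165258464151296 / 1842173375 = 3889567.92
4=4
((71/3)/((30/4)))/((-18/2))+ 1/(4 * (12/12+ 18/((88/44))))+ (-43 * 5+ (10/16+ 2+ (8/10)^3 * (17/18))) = -8594791/40500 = -212.22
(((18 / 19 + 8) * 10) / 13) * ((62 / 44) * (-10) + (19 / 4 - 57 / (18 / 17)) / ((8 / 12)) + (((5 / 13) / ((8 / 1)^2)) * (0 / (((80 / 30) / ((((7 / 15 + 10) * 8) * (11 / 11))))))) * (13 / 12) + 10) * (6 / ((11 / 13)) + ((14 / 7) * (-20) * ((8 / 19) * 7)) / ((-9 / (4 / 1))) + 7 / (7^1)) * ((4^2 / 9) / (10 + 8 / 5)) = -6614143938500 / 1333886697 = -4958.55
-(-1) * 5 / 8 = 5 / 8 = 0.62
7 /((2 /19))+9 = 151 /2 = 75.50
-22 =-22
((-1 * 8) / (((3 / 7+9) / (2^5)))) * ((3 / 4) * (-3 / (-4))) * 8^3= -86016 / 11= -7819.64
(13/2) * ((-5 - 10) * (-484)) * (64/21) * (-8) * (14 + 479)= -3970503680/7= -567214811.43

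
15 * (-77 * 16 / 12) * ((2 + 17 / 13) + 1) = -86240 / 13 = -6633.85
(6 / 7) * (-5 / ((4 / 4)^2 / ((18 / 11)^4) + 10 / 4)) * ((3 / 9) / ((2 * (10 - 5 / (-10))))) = -349920 / 13576969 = -0.03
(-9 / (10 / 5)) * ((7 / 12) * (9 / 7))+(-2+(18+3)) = 125 / 8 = 15.62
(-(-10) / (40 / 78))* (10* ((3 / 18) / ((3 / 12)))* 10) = 1300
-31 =-31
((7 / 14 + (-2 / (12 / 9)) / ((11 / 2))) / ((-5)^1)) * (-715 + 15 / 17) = 6070 / 187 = 32.46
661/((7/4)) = 2644/7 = 377.71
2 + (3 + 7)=12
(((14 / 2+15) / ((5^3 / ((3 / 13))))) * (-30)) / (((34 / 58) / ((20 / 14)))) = -22968 / 7735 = -2.97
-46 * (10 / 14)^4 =-28750 / 2401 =-11.97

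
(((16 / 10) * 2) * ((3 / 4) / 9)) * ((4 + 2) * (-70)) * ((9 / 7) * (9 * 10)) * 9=-116640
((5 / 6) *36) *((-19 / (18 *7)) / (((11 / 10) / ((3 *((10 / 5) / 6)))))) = -950 / 231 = -4.11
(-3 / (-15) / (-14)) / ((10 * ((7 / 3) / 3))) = -9 / 4900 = -0.00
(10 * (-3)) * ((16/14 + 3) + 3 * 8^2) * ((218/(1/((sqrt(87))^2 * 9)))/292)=-1757721465/511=-3439768.03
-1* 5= -5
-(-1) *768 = 768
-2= -2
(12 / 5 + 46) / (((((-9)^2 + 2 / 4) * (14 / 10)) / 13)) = 6292 / 1141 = 5.51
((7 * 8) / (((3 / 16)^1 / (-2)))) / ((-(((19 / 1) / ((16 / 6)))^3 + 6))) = 1.62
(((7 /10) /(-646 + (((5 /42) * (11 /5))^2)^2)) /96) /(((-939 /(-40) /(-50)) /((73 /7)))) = 6309828 /25166965007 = 0.00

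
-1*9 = -9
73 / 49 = 1.49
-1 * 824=-824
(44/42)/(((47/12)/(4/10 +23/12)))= 3058/4935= 0.62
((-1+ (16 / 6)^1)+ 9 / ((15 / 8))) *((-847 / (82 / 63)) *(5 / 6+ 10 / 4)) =-575113 / 41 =-14027.15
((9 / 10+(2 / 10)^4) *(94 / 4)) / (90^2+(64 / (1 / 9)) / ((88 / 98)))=582659 / 240390000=0.00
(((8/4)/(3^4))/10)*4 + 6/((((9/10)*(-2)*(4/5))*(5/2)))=-671/405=-1.66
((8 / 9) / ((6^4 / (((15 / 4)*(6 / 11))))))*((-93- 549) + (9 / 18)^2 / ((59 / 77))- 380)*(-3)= 1205575 / 280368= 4.30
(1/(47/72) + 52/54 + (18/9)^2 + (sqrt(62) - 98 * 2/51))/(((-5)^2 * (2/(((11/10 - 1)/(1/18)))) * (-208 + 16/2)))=-9 * sqrt(62)/50000 - 28603/59925000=-0.00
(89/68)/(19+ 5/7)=623/9384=0.07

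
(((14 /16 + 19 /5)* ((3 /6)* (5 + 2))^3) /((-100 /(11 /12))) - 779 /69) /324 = -115939673 /2861568000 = -0.04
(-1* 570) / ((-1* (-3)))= -190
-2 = -2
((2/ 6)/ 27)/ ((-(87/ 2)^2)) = -4/ 613089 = -0.00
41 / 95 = 0.43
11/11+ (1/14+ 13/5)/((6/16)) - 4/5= 769/105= 7.32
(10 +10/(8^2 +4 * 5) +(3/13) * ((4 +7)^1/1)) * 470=1624085/273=5949.03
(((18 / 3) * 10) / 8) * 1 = 15 / 2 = 7.50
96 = 96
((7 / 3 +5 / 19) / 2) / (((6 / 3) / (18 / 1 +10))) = 1036 / 57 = 18.18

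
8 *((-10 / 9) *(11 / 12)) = -220 / 27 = -8.15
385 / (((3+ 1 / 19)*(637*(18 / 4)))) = 1045 / 23751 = 0.04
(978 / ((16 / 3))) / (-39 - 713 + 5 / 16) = -978 / 4009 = -0.24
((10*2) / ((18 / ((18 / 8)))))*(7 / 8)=35 / 16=2.19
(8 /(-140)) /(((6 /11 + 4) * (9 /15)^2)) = -11 /315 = -0.03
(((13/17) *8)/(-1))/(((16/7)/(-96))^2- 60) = 0.10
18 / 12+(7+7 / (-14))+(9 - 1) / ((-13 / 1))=96 / 13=7.38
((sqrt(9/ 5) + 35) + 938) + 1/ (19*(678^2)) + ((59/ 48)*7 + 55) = 3*sqrt(5)/ 5 + 36214786585/ 34935984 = 1037.95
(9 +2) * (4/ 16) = 2.75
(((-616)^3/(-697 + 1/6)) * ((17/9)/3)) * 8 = 63578611712/37629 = 1689617.36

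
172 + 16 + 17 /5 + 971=5812 /5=1162.40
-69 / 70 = -0.99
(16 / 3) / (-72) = -2 / 27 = -0.07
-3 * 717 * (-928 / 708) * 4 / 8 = 83172 / 59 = 1409.69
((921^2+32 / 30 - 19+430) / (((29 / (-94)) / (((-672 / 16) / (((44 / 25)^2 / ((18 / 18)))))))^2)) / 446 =80735498955234375 / 21966536504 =3675385.92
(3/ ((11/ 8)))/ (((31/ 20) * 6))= 80/ 341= 0.23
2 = 2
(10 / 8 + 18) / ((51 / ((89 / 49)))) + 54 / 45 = 13463 / 7140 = 1.89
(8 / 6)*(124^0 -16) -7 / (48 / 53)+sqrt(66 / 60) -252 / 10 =-12703 / 240+sqrt(110) / 10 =-51.88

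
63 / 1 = 63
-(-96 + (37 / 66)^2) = 416807 / 4356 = 95.69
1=1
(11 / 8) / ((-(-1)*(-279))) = -0.00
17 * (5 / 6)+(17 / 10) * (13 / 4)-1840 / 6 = -11479 / 40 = -286.98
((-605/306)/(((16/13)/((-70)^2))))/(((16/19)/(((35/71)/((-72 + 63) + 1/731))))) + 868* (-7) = -20933948707/3762432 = -5563.94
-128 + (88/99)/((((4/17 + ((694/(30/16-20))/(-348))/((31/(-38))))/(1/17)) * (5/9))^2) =-7076237060383/55713222818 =-127.01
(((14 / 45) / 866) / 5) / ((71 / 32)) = 224 / 6917175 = 0.00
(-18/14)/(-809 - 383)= 9/8344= 0.00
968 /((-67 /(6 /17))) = -5.10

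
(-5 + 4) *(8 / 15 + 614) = -9218 / 15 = -614.53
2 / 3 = 0.67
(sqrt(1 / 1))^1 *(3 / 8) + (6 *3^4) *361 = 1403571 / 8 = 175446.38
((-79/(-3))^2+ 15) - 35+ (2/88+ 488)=1161.47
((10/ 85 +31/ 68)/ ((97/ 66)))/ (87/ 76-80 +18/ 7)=-342342/ 66921367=-0.01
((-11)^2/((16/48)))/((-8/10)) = -1815/4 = -453.75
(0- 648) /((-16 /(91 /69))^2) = -74529 /16928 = -4.40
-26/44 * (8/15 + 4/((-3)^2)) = -26/45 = -0.58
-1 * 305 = -305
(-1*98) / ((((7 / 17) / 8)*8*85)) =-2.80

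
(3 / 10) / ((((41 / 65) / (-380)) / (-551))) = 4082910 / 41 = 99583.17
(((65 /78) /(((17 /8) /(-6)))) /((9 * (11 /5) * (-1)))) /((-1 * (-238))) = 100 /200277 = 0.00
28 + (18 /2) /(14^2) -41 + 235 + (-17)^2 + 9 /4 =50303 /98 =513.30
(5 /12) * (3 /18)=5 /72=0.07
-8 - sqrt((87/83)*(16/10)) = -8 - 2*sqrt(72210)/415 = -9.30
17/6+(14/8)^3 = 1573/192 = 8.19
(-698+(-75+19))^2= 568516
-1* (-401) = 401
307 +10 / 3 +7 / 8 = 7469 / 24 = 311.21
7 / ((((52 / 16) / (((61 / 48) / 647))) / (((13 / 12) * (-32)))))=-854 / 5823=-0.15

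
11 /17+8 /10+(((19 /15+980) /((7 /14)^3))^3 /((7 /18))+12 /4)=55511606239740722 /44625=1243957562795.31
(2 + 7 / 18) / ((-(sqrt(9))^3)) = -43 / 486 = -0.09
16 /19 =0.84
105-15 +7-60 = 37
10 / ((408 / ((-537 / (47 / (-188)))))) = 895 / 17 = 52.65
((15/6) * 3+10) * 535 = 9362.50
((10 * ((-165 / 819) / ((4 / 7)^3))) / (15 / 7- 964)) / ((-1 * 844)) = -94325 / 7091949696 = -0.00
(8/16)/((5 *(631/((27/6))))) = 9/12620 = 0.00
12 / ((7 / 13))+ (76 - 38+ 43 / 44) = 18869 / 308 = 61.26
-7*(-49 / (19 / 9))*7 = 21609 / 19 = 1137.32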